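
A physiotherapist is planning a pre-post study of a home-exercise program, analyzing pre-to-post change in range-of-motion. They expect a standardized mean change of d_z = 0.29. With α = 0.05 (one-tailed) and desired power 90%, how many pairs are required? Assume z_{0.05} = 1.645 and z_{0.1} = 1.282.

For a paired (one-sample on differences) test: n = ((z_{α} + z_β) / d)².
z_{α} + z_β = 1.645 + 1.282 = 2.927.
n = (2.927 / 0.29)² = 10.093² = 101.87.
Round up.

n = 102 pairs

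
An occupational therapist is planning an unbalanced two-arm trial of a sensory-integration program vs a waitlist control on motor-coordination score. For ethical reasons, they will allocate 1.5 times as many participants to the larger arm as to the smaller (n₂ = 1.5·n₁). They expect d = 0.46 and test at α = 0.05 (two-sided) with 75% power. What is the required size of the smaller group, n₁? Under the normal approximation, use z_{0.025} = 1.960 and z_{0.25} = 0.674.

n₁ = 55

With allocation ratio k = n₂/n₁ = 1.5, Var(x̄₁−x̄₂) = σ²(1/n₁ + 1/(k·n₁)) = σ²·(k+1)/(k·n₁).
So n₁ = (1 + 1/k)·((z_{α/2} + z_β)/d)² = 1.667 × (2.634/0.46)².
n₁ = 1.667 × 32.79 = 54.6.
Round up: n₁ = 55, giving n₂ = ⌈1.5 × 55⌉ = ⌈82.5⌉ = 83.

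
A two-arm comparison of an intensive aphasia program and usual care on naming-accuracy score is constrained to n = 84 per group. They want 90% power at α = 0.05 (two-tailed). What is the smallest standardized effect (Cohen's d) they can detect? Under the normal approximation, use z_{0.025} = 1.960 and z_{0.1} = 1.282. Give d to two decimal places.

d_min ≈ 0.50

For two independent groups of n = 84 each: d_min = (z_{α/2} + z_β)·√(2/n).
z-sum = 1.960 + 1.282 = 3.242.
d_min = 3.242 × √(2/84) = 3.242 × 0.1543 = 0.500.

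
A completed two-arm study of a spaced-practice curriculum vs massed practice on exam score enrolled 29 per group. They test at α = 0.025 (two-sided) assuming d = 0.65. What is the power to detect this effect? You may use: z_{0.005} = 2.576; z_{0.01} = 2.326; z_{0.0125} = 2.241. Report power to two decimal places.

For two equal groups, power = Φ(d·√(n/2) − z_{α/2}).
d·√(n/2) = 0.65 × √(29/2) = 0.65 × 3.808 = 2.475.
z_β = 2.475 − 2.241 = 0.234.
Power = Φ(0.234) = 0.593.

power ≈ 0.59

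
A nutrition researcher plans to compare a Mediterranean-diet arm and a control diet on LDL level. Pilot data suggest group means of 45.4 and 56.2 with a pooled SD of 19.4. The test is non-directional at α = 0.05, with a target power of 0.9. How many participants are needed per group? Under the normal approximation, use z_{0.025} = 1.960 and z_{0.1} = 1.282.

n = 68 per group

Cohen's d = |M₁ − M₂| / SD_pooled = |45.4 − 56.2| / 19.4 = 10.8 / 19.4 = 0.557.
For two independent groups with equal n: n = 2·((z_{α/2} + z_β) / d)².
z_{α/2} + z_β = 1.960 + 1.282 = 3.242.
n = 2 × (3.242 / 0.557)² = 2 × 5.820² = 2 × 33.88 = 67.8.
Round up to the next whole participant.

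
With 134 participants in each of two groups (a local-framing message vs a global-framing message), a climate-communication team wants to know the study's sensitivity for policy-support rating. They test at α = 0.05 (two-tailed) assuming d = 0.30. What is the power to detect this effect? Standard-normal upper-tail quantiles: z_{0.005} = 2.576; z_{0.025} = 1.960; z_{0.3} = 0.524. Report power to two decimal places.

power ≈ 0.69

For two equal groups, power = Φ(d·√(n/2) − z_{α/2}).
d·√(n/2) = 0.30 × √(134/2) = 0.30 × 8.185 = 2.456.
z_β = 2.456 − 1.960 = 0.496.
Power = Φ(0.496) = 0.690.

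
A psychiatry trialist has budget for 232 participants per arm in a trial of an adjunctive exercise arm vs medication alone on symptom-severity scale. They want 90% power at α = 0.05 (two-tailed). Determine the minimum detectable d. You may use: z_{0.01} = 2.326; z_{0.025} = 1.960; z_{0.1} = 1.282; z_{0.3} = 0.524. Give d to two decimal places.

d_min ≈ 0.30

For two independent groups of n = 232 each: d_min = (z_{α/2} + z_β)·√(2/n).
z-sum = 1.960 + 1.282 = 3.242.
d_min = 3.242 × √(2/232) = 3.242 × 0.0928 = 0.301.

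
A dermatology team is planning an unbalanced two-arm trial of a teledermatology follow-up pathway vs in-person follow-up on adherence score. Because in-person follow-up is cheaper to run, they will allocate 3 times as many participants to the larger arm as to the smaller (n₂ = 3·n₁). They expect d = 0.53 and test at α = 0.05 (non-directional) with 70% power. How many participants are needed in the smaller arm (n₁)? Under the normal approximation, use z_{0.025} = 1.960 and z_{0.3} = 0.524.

n₁ = 30

With allocation ratio k = n₂/n₁ = 3, Var(x̄₁−x̄₂) = σ²(1/n₁ + 1/(k·n₁)) = σ²·(k+1)/(k·n₁).
So n₁ = (1 + 1/k)·((z_{α/2} + z_β)/d)² = 1.333 × (2.484/0.53)².
n₁ = 1.333 × 21.97 = 29.3.
Round up: n₁ = 30, giving n₂ = 3 × 30 = 90.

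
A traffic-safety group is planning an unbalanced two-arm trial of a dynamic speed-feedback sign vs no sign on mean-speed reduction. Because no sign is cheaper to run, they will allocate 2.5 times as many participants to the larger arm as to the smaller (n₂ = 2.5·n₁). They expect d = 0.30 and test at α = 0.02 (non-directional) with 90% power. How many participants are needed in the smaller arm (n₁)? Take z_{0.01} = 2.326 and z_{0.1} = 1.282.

With allocation ratio k = n₂/n₁ = 2.5, Var(x̄₁−x̄₂) = σ²(1/n₁ + 1/(k·n₁)) = σ²·(k+1)/(k·n₁).
So n₁ = (1 + 1/k)·((z_{α/2} + z_β)/d)² = 1.400 × (3.608/0.30)².
n₁ = 1.400 × 144.64 = 202.5.
Round up: n₁ = 203, giving n₂ = ⌈2.5 × 203⌉ = ⌈507.5⌉ = 508.

n₁ = 203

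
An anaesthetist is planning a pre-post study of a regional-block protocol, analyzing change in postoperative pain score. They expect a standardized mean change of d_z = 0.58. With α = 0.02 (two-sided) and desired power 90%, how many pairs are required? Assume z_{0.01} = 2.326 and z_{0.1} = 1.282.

For a paired (one-sample on differences) test: n = ((z_{α/2} + z_β) / d)².
z_{α/2} + z_β = 2.326 + 1.282 = 3.608.
n = (3.608 / 0.58)² = 6.221² = 38.70.
Round up.

n = 39 pairs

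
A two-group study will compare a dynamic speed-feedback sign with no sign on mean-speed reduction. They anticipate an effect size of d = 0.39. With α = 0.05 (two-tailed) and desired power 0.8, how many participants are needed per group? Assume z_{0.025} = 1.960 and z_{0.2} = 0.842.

n = 104 per group

For two independent groups with equal n: n = 2·((z_{α/2} + z_β) / d)².
z_{α/2} + z_β = 1.960 + 0.842 = 2.802.
n = 2 × (2.802 / 0.39)² = 2 × 7.185² = 2 × 51.62 = 103.2.
Round up to the next whole participant.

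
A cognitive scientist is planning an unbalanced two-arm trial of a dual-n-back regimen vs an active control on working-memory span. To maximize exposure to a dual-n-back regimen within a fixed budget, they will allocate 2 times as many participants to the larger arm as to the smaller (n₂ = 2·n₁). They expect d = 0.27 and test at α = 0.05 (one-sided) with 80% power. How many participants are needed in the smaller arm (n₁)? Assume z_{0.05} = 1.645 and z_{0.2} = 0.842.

n₁ = 128

With allocation ratio k = n₂/n₁ = 2, Var(x̄₁−x̄₂) = σ²(1/n₁ + 1/(k·n₁)) = σ²·(k+1)/(k·n₁).
So n₁ = (1 + 1/k)·((z_{α} + z_β)/d)² = 1.500 × (2.487/0.27)².
n₁ = 1.500 × 84.84 = 127.3.
Round up: n₁ = 128, giving n₂ = 2 × 128 = 256.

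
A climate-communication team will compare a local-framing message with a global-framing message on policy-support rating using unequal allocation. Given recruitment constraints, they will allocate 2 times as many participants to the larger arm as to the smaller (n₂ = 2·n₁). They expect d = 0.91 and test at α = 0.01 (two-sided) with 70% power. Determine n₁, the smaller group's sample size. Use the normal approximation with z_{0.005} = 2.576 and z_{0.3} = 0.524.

n₁ = 18

With allocation ratio k = n₂/n₁ = 2, Var(x̄₁−x̄₂) = σ²(1/n₁ + 1/(k·n₁)) = σ²·(k+1)/(k·n₁).
So n₁ = (1 + 1/k)·((z_{α/2} + z_β)/d)² = 1.500 × (3.100/0.91)².
n₁ = 1.500 × 11.60 = 17.4.
Round up: n₁ = 18, giving n₂ = 2 × 18 = 36.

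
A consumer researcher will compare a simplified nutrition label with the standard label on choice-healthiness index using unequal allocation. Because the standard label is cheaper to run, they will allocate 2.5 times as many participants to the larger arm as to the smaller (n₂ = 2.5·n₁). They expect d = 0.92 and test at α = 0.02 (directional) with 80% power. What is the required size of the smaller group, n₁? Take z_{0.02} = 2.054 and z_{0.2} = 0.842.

n₁ = 14

With allocation ratio k = n₂/n₁ = 2.5, Var(x̄₁−x̄₂) = σ²(1/n₁ + 1/(k·n₁)) = σ²·(k+1)/(k·n₁).
So n₁ = (1 + 1/k)·((z_{α} + z_β)/d)² = 1.400 × (2.896/0.92)².
n₁ = 1.400 × 9.91 = 13.9.
Round up: n₁ = 14, giving n₂ = 2.5 × 14 = 35.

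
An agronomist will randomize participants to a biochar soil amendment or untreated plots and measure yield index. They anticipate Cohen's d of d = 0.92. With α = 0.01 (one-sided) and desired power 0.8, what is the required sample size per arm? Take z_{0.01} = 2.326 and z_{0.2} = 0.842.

n = 24 per group

For two independent groups with equal n: n = 2·((z_{α} + z_β) / d)².
z_{α} + z_β = 2.326 + 0.842 = 3.168.
n = 2 × (3.168 / 0.92)² = 2 × 3.443² = 2 × 11.86 = 23.7.
Round up to the next whole participant.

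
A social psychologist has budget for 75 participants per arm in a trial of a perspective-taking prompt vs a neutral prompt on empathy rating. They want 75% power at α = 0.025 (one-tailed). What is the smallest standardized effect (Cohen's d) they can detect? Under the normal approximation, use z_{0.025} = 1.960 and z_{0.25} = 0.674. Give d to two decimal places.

For two independent groups of n = 75 each: d_min = (z_{α} + z_β)·√(2/n).
z-sum = 1.960 + 0.674 = 2.634.
d_min = 2.634 × √(2/75) = 2.634 × 0.1633 = 0.430.

d_min ≈ 0.43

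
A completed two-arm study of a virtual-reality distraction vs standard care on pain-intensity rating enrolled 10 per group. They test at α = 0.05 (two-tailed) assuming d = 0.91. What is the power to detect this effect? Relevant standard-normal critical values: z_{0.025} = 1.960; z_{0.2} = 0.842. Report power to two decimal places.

power ≈ 0.53

For two equal groups, power = Φ(d·√(n/2) − z_{α/2}).
d·√(n/2) = 0.91 × √(10/2) = 0.91 × 2.236 = 2.035.
z_β = 2.035 − 1.960 = 0.075.
Power = Φ(0.075) = 0.530.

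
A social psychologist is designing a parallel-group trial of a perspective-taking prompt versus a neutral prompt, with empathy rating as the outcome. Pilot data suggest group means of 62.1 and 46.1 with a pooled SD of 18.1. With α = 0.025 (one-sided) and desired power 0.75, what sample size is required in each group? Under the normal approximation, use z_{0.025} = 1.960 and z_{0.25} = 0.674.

Cohen's d = |M₁ − M₂| / SD_pooled = |62.1 − 46.1| / 18.1 = 16.0 / 18.1 = 0.884.
For two independent groups with equal n: n = 2·((z_{α} + z_β) / d)².
z_{α} + z_β = 1.960 + 0.674 = 2.634.
n = 2 × (2.634 / 0.884)² = 2 × 2.980² = 2 × 8.88 = 17.8.
Round up to the next whole participant.

n = 18 per group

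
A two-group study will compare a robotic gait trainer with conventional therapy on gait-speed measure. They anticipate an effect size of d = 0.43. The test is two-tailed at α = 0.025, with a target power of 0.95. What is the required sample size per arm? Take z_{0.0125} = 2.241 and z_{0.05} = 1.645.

n = 164 per group

For two independent groups with equal n: n = 2·((z_{α/2} + z_β) / d)².
z_{α/2} + z_β = 2.241 + 1.645 = 3.886.
n = 2 × (3.886 / 0.43)² = 2 × 9.037² = 2 × 81.67 = 163.3.
Round up to the next whole participant.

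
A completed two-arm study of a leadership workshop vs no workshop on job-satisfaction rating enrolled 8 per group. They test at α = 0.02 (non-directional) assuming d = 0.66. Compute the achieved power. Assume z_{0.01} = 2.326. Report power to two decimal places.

For two equal groups, power = Φ(d·√(n/2) − z_{α/2}).
d·√(n/2) = 0.66 × √(8/2) = 0.66 × 2.000 = 1.320.
z_β = 1.320 − 2.326 = -1.006.
Power = Φ(-1.006) = 0.157.

power ≈ 0.16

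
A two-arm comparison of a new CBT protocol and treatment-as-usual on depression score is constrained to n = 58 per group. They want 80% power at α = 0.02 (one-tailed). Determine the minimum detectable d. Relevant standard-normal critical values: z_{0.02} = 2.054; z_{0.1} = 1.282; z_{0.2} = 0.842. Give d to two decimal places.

For two independent groups of n = 58 each: d_min = (z_{α} + z_β)·√(2/n).
z-sum = 2.054 + 0.842 = 2.896.
d_min = 2.896 × √(2/58) = 2.896 × 0.1857 = 0.538.

d_min ≈ 0.54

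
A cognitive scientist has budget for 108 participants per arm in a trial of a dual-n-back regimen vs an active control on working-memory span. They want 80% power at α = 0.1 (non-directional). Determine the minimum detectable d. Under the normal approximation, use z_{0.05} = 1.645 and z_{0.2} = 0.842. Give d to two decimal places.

For two independent groups of n = 108 each: d_min = (z_{α/2} + z_β)·√(2/n).
z-sum = 1.645 + 0.842 = 2.487.
d_min = 2.487 × √(2/108) = 2.487 × 0.1361 = 0.338.

d_min ≈ 0.34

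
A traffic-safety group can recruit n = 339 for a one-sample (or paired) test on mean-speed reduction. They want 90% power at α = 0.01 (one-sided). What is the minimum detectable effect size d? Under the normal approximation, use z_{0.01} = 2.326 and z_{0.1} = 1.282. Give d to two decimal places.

For a single sample (or paired design) of n = 339: d_min = (z_{α} + z_β)/√n.
z-sum = 2.326 + 1.282 = 3.608.
d_min = 3.608 / √339 = 3.608 / 18.412 = 0.196.

d_min ≈ 0.20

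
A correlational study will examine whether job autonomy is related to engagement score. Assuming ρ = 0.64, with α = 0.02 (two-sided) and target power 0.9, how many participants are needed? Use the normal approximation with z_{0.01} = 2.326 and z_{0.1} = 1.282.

Fisher's z: C = ½·ln((1+r)/(1−r)) = ½·ln(4.5556) = 0.7582.
n = ((z_{α/2} + z_β)/C)² + 3.
(2.326 + 1.282) / 0.7582 = 3.608 / 0.7582 = 4.759.
n = 4.759² + 3 = 22.64 + 3 = 25.6.
Round up.

n = 26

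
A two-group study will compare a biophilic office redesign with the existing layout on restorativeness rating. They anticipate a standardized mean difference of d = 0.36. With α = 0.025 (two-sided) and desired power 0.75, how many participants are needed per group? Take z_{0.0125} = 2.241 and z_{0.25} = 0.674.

n = 132 per group

For two independent groups with equal n: n = 2·((z_{α/2} + z_β) / d)².
z_{α/2} + z_β = 2.241 + 0.674 = 2.915.
n = 2 × (2.915 / 0.36)² = 2 × 8.097² = 2 × 65.57 = 131.1.
Round up to the next whole participant.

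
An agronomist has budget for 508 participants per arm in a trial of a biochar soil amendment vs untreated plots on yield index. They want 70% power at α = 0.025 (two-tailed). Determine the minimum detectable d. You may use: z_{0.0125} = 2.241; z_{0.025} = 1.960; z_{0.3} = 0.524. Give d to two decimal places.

For two independent groups of n = 508 each: d_min = (z_{α/2} + z_β)·√(2/n).
z-sum = 2.241 + 0.524 = 2.765.
d_min = 2.765 × √(2/508) = 2.765 × 0.0627 = 0.173.

d_min ≈ 0.17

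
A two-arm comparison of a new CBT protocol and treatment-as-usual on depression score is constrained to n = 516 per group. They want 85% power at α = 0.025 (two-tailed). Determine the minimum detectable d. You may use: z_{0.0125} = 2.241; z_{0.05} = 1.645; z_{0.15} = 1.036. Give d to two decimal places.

For two independent groups of n = 516 each: d_min = (z_{α/2} + z_β)·√(2/n).
z-sum = 2.241 + 1.036 = 3.277.
d_min = 3.277 × √(2/516) = 3.277 × 0.0623 = 0.204.

d_min ≈ 0.20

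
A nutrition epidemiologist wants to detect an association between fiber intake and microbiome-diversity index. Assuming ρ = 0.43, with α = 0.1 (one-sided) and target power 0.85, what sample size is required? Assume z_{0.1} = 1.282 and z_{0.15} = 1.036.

Fisher's z: C = ½·ln((1+r)/(1−r)) = ½·ln(2.5088) = 0.4599.
n = ((z_{α} + z_β)/C)² + 3.
(1.282 + 1.036) / 0.4599 = 2.318 / 0.4599 = 5.040.
n = 5.040² + 3 = 25.40 + 3 = 28.4.
Round up.

n = 29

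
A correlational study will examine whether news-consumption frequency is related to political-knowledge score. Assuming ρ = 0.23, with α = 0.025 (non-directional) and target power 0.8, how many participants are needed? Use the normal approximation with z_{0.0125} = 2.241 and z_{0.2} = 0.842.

n = 177

Fisher's z: C = ½·ln((1+r)/(1−r)) = ½·ln(1.5974) = 0.2342.
n = ((z_{α/2} + z_β)/C)² + 3.
(2.241 + 0.842) / 0.2342 = 3.083 / 0.2342 = 13.164.
n = 13.164² + 3 = 173.29 + 3 = 176.3.
Round up.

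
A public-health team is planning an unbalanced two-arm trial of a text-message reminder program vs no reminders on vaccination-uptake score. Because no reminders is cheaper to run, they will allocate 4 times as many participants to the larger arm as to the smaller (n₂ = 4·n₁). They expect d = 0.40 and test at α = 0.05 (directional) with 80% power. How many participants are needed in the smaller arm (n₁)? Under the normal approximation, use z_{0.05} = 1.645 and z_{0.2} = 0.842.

n₁ = 49

With allocation ratio k = n₂/n₁ = 4, Var(x̄₁−x̄₂) = σ²(1/n₁ + 1/(k·n₁)) = σ²·(k+1)/(k·n₁).
So n₁ = (1 + 1/k)·((z_{α} + z_β)/d)² = 1.250 × (2.487/0.40)².
n₁ = 1.250 × 38.66 = 48.3.
Round up: n₁ = 49, giving n₂ = 4 × 49 = 196.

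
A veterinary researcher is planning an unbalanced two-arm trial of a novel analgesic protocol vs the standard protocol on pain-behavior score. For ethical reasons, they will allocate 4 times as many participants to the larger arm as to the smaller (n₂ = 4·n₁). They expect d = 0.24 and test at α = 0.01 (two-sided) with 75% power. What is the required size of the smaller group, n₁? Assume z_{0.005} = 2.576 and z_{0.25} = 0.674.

With allocation ratio k = n₂/n₁ = 4, Var(x̄₁−x̄₂) = σ²(1/n₁ + 1/(k·n₁)) = σ²·(k+1)/(k·n₁).
So n₁ = (1 + 1/k)·((z_{α/2} + z_β)/d)² = 1.250 × (3.250/0.24)².
n₁ = 1.250 × 183.38 = 229.2.
Round up: n₁ = 230, giving n₂ = 4 × 230 = 920.

n₁ = 230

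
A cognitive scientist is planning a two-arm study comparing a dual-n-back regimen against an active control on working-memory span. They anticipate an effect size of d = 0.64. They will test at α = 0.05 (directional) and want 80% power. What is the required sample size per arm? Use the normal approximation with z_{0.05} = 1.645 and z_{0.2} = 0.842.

n = 31 per group

For two independent groups with equal n: n = 2·((z_{α} + z_β) / d)².
z_{α} + z_β = 1.645 + 0.842 = 2.487.
n = 2 × (2.487 / 0.64)² = 2 × 3.886² = 2 × 15.10 = 30.2.
Round up to the next whole participant.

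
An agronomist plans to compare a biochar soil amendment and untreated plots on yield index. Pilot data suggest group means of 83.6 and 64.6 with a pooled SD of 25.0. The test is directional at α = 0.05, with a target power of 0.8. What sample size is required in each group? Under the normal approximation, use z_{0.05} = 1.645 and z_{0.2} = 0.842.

n = 22 per group

Cohen's d = |M₁ − M₂| / SD_pooled = |83.6 − 64.6| / 25.0 = 19.0 / 25.0 = 0.760.
For two independent groups with equal n: n = 2·((z_{α} + z_β) / d)².
z_{α} + z_β = 1.645 + 0.842 = 2.487.
n = 2 × (2.487 / 0.760)² = 2 × 3.272² = 2 × 10.71 = 21.4.
Round up to the next whole participant.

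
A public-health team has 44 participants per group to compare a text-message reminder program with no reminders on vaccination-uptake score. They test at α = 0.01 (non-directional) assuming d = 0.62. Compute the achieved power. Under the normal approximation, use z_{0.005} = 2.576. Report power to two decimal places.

For two equal groups, power = Φ(d·√(n/2) − z_{α/2}).
d·√(n/2) = 0.62 × √(44/2) = 0.62 × 4.690 = 2.908.
z_β = 2.908 − 2.576 = 0.332.
Power = Φ(0.332) = 0.630.

power ≈ 0.63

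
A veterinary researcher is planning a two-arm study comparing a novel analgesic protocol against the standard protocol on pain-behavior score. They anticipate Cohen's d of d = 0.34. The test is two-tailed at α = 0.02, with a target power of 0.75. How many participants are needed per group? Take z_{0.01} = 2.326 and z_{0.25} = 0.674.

For two independent groups with equal n: n = 2·((z_{α/2} + z_β) / d)².
z_{α/2} + z_β = 2.326 + 0.674 = 3.000.
n = 2 × (3.000 / 0.34)² = 2 × 8.824² = 2 × 77.85 = 155.7.
Round up to the next whole participant.

n = 156 per group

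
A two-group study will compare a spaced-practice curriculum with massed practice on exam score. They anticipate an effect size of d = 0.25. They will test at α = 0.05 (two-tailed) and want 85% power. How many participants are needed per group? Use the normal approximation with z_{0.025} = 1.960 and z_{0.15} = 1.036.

n = 288 per group

For two independent groups with equal n: n = 2·((z_{α/2} + z_β) / d)².
z_{α/2} + z_β = 1.960 + 1.036 = 2.996.
n = 2 × (2.996 / 0.25)² = 2 × 11.984² = 2 × 143.62 = 287.2.
Round up to the next whole participant.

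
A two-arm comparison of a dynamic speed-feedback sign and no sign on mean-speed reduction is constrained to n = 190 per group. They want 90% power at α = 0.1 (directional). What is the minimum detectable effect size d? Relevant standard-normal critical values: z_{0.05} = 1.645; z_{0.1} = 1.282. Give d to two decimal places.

d_min ≈ 0.26

For two independent groups of n = 190 each: d_min = (z_{α} + z_β)·√(2/n).
z-sum = 1.282 + 1.282 = 2.564.
d_min = 2.564 × √(2/190) = 2.564 × 0.1026 = 0.263.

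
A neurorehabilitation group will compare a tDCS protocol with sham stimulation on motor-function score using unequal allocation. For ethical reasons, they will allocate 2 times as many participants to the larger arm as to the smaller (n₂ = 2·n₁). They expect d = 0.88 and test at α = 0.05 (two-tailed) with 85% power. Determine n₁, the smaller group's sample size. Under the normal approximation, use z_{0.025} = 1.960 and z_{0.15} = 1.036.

n₁ = 18

With allocation ratio k = n₂/n₁ = 2, Var(x̄₁−x̄₂) = σ²(1/n₁ + 1/(k·n₁)) = σ²·(k+1)/(k·n₁).
So n₁ = (1 + 1/k)·((z_{α/2} + z_β)/d)² = 1.500 × (2.996/0.88)².
n₁ = 1.500 × 11.59 = 17.4.
Round up: n₁ = 18, giving n₂ = 2 × 18 = 36.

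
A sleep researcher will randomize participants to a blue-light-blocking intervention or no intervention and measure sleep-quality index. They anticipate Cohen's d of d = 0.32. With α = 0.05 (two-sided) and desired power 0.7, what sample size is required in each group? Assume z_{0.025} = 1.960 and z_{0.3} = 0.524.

n = 121 per group

For two independent groups with equal n: n = 2·((z_{α/2} + z_β) / d)².
z_{α/2} + z_β = 1.960 + 0.524 = 2.484.
n = 2 × (2.484 / 0.32)² = 2 × 7.763² = 2 × 60.26 = 120.5.
Round up to the next whole participant.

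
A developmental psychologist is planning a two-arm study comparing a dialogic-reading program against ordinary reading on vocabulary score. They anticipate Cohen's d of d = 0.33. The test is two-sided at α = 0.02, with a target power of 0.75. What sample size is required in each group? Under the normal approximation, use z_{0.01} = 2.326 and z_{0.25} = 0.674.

For two independent groups with equal n: n = 2·((z_{α/2} + z_β) / d)².
z_{α/2} + z_β = 2.326 + 0.674 = 3.000.
n = 2 × (3.000 / 0.33)² = 2 × 9.091² = 2 × 82.64 = 165.3.
Round up to the next whole participant.

n = 166 per group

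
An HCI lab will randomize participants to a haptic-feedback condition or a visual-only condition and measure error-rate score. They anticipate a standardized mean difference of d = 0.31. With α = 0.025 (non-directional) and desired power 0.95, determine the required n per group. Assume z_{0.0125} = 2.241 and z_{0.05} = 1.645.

For two independent groups with equal n: n = 2·((z_{α/2} + z_β) / d)².
z_{α/2} + z_β = 2.241 + 1.645 = 3.886.
n = 2 × (3.886 / 0.31)² = 2 × 12.535² = 2 × 157.14 = 314.3.
Round up to the next whole participant.

n = 315 per group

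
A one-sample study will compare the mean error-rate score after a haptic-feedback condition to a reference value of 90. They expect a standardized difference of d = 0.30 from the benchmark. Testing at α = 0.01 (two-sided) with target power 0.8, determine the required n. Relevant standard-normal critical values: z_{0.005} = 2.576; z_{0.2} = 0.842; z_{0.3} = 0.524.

For a one-sample test: n = ((z_{α/2} + z_β) / d)².
z_{α/2} + z_β = 2.576 + 0.842 = 3.418.
n = (3.418 / 0.30)² = 11.393² = 129.81.
Round up.

n = 130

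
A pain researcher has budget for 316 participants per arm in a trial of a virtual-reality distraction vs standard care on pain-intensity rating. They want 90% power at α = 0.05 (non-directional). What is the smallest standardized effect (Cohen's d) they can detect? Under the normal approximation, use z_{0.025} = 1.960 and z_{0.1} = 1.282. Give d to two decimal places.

d_min ≈ 0.26

For two independent groups of n = 316 each: d_min = (z_{α/2} + z_β)·√(2/n).
z-sum = 1.960 + 1.282 = 3.242.
d_min = 3.242 × √(2/316) = 3.242 × 0.0796 = 0.258.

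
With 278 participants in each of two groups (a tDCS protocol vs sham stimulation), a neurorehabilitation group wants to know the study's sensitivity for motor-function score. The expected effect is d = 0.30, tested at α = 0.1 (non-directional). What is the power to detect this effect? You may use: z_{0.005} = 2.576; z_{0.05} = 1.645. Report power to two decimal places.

power ≈ 0.97

For two equal groups, power = Φ(d·√(n/2) − z_{α/2}).
d·√(n/2) = 0.30 × √(278/2) = 0.30 × 11.790 = 3.537.
z_β = 3.537 − 1.645 = 1.892.
Power = Φ(1.892) = 0.971.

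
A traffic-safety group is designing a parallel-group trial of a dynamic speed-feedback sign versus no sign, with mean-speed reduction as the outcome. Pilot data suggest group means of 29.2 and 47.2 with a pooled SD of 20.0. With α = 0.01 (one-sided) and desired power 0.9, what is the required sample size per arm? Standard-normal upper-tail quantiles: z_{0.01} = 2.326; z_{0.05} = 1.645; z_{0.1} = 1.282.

Cohen's d = |M₁ − M₂| / SD_pooled = |29.2 − 47.2| / 20.0 = 18.0 / 20.0 = 0.900.
For two independent groups with equal n: n = 2·((z_{α} + z_β) / d)².
z_{α} + z_β = 2.326 + 1.282 = 3.608.
n = 2 × (3.608 / 0.900)² = 2 × 4.009² = 2 × 16.07 = 32.1.
Round up to the next whole participant.

n = 33 per group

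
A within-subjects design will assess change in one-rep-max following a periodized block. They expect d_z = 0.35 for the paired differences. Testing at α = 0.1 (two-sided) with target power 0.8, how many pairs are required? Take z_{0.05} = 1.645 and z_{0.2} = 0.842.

For a paired (one-sample on differences) test: n = ((z_{α/2} + z_β) / d)².
z_{α/2} + z_β = 1.645 + 0.842 = 2.487.
n = (2.487 / 0.35)² = 7.106² = 50.49.
Round up.

n = 51 pairs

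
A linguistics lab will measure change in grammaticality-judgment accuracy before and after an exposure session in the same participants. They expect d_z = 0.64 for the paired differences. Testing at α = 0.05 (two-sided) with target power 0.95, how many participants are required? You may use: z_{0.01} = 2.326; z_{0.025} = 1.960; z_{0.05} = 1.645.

For a paired (one-sample on differences) test: n = ((z_{α/2} + z_β) / d)².
z_{α/2} + z_β = 1.960 + 1.645 = 3.605.
n = (3.605 / 0.64)² = 5.633² = 31.73.
Round up.

n = 32 pairs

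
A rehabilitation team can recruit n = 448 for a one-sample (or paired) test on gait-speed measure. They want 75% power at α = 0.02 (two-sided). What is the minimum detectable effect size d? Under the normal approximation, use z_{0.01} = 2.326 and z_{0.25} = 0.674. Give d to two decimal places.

For a single sample (or paired design) of n = 448: d_min = (z_{α/2} + z_β)/√n.
z-sum = 2.326 + 0.674 = 3.000.
d_min = 3.000 / √448 = 3.000 / 21.166 = 0.142.

d_min ≈ 0.14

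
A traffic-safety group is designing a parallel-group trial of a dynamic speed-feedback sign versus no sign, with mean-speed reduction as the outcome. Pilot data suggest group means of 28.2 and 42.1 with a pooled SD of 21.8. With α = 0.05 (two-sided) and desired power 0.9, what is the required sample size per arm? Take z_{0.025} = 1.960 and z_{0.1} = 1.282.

n = 52 per group

Cohen's d = |M₁ − M₂| / SD_pooled = |28.2 − 42.1| / 21.8 = 13.9 / 21.8 = 0.638.
For two independent groups with equal n: n = 2·((z_{α/2} + z_β) / d)².
z_{α/2} + z_β = 1.960 + 1.282 = 3.242.
n = 2 × (3.242 / 0.638)² = 2 × 5.082² = 2 × 25.82 = 51.6.
Round up to the next whole participant.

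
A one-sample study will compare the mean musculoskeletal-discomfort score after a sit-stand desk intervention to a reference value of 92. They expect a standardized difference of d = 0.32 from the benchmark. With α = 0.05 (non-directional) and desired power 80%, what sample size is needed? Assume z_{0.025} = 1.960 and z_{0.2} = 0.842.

For a one-sample test: n = ((z_{α/2} + z_β) / d)².
z_{α/2} + z_β = 1.960 + 0.842 = 2.802.
n = (2.802 / 0.32)² = 8.756² = 76.67.
Round up.

n = 77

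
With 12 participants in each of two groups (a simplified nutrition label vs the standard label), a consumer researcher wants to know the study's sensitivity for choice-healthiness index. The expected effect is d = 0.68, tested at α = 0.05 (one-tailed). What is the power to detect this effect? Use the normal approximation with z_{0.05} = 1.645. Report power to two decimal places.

For two equal groups, power = Φ(d·√(n/2) − z_{α}).
d·√(n/2) = 0.68 × √(12/2) = 0.68 × 2.449 = 1.666.
z_β = 1.666 − 1.645 = 0.021.
Power = Φ(0.021) = 0.508.

power ≈ 0.51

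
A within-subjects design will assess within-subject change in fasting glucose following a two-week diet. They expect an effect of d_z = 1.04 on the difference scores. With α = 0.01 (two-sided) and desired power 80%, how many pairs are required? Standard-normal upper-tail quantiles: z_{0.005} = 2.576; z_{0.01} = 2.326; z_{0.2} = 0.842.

n = 11 pairs

For a paired (one-sample on differences) test: n = ((z_{α/2} + z_β) / d)².
z_{α/2} + z_β = 2.576 + 0.842 = 3.418.
n = (3.418 / 1.04)² = 3.287² = 10.80.
Round up.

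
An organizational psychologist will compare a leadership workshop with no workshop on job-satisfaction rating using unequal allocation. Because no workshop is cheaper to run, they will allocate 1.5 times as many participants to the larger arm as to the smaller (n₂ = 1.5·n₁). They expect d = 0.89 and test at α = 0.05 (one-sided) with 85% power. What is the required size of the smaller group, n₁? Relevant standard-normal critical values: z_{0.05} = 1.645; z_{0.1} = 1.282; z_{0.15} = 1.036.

n₁ = 16

With allocation ratio k = n₂/n₁ = 1.5, Var(x̄₁−x̄₂) = σ²(1/n₁ + 1/(k·n₁)) = σ²·(k+1)/(k·n₁).
So n₁ = (1 + 1/k)·((z_{α} + z_β)/d)² = 1.667 × (2.681/0.89)².
n₁ = 1.667 × 9.07 = 15.1.
Round up: n₁ = 16, giving n₂ = 1.5 × 16 = 24.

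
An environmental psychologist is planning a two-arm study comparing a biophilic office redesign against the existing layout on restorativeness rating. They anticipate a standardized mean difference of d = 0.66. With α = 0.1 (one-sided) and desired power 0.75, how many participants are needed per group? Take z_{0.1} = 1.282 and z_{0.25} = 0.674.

For two independent groups with equal n: n = 2·((z_{α} + z_β) / d)².
z_{α} + z_β = 1.282 + 0.674 = 1.956.
n = 2 × (1.956 / 0.66)² = 2 × 2.964² = 2 × 8.78 = 17.6.
Round up to the next whole participant.

n = 18 per group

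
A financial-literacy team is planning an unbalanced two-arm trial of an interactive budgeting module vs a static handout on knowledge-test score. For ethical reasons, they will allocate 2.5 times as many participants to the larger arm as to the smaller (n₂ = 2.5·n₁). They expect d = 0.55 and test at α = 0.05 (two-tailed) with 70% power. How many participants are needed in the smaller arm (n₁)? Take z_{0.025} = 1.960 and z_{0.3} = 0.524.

n₁ = 29

With allocation ratio k = n₂/n₁ = 2.5, Var(x̄₁−x̄₂) = σ²(1/n₁ + 1/(k·n₁)) = σ²·(k+1)/(k·n₁).
So n₁ = (1 + 1/k)·((z_{α/2} + z_β)/d)² = 1.400 × (2.484/0.55)².
n₁ = 1.400 × 20.40 = 28.6.
Round up: n₁ = 29, giving n₂ = ⌈2.5 × 29⌉ = ⌈72.5⌉ = 73.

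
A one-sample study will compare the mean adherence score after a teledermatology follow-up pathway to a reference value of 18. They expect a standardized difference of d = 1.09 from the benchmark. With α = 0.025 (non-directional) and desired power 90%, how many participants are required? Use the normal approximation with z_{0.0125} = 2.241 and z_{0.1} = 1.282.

n = 11

For a one-sample test: n = ((z_{α/2} + z_β) / d)².
z_{α/2} + z_β = 2.241 + 1.282 = 3.523.
n = (3.523 / 1.09)² = 3.232² = 10.45.
Round up.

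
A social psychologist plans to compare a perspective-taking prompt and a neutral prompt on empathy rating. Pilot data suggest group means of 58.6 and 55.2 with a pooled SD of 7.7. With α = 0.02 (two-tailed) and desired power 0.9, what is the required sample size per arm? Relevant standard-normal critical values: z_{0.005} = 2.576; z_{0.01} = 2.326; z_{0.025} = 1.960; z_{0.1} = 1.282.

Cohen's d = |M₁ − M₂| / SD_pooled = |58.6 − 55.2| / 7.7 = 3.4 / 7.7 = 0.442.
For two independent groups with equal n: n = 2·((z_{α/2} + z_β) / d)².
z_{α/2} + z_β = 2.326 + 1.282 = 3.608.
n = 2 × (3.608 / 0.442)² = 2 × 8.163² = 2 × 66.63 = 133.3.
Round up to the next whole participant.

n = 134 per group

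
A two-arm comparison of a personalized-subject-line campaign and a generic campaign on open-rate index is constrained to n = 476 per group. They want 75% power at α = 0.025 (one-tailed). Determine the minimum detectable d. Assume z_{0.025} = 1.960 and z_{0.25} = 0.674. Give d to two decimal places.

d_min ≈ 0.17

For two independent groups of n = 476 each: d_min = (z_{α} + z_β)·√(2/n).
z-sum = 1.960 + 0.674 = 2.634.
d_min = 2.634 × √(2/476) = 2.634 × 0.0648 = 0.171.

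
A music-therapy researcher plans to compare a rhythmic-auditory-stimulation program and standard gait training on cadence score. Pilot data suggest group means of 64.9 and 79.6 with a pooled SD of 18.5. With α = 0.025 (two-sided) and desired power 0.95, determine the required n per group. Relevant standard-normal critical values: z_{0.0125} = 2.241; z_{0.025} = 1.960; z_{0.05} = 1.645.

Cohen's d = |M₁ − M₂| / SD_pooled = |64.9 − 79.6| / 18.5 = 14.7 / 18.5 = 0.795.
For two independent groups with equal n: n = 2·((z_{α/2} + z_β) / d)².
z_{α/2} + z_β = 2.241 + 1.645 = 3.886.
n = 2 × (3.886 / 0.795)² = 2 × 4.888² = 2 × 23.89 = 47.8.
Round up to the next whole participant.

n = 48 per group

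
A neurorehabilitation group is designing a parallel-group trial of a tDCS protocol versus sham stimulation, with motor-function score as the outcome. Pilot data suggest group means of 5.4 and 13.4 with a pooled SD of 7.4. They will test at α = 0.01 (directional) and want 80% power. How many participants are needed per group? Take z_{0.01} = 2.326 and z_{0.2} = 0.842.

n = 18 per group

Cohen's d = |M₁ − M₂| / SD_pooled = |5.4 − 13.4| / 7.4 = 8.0 / 7.4 = 1.081.
For two independent groups with equal n: n = 2·((z_{α} + z_β) / d)².
z_{α} + z_β = 2.326 + 0.842 = 3.168.
n = 2 × (3.168 / 1.081)² = 2 × 2.931² = 2 × 8.59 = 17.2.
Round up to the next whole participant.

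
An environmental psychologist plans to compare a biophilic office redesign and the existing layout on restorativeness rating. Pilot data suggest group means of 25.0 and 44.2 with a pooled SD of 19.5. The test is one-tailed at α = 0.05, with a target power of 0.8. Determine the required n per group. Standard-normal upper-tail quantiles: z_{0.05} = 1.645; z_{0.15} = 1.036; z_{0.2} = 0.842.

Cohen's d = |M₁ − M₂| / SD_pooled = |25.0 − 44.2| / 19.5 = 19.2 / 19.5 = 0.985.
For two independent groups with equal n: n = 2·((z_{α} + z_β) / d)².
z_{α} + z_β = 1.645 + 0.842 = 2.487.
n = 2 × (2.487 / 0.985)² = 2 × 2.525² = 2 × 6.37 = 12.7.
Round up to the next whole participant.

n = 13 per group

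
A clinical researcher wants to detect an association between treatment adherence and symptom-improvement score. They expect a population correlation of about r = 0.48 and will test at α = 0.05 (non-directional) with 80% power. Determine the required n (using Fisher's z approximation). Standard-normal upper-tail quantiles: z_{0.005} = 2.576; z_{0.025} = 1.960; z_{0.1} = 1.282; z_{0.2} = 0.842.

n = 32

Fisher's z: C = ½·ln((1+r)/(1−r)) = ½·ln(2.8462) = 0.5230.
n = ((z_{α/2} + z_β)/C)² + 3.
(1.960 + 0.842) / 0.5230 = 2.802 / 0.5230 = 5.358.
n = 5.358² + 3 = 28.70 + 3 = 31.7.
Round up.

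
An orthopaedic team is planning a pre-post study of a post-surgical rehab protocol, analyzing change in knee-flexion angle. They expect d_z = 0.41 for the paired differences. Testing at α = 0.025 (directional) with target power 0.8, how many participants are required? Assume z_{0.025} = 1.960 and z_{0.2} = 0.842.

n = 47 pairs

For a paired (one-sample on differences) test: n = ((z_{α} + z_β) / d)².
z_{α} + z_β = 1.960 + 0.842 = 2.802.
n = (2.802 / 0.41)² = 6.834² = 46.71.
Round up.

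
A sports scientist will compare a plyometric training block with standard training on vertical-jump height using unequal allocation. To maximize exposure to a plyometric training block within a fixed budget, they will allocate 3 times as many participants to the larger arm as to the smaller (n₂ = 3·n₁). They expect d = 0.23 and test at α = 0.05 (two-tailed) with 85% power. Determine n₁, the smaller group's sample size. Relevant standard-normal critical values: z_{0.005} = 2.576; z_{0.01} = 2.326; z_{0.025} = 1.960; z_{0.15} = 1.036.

With allocation ratio k = n₂/n₁ = 3, Var(x̄₁−x̄₂) = σ²(1/n₁ + 1/(k·n₁)) = σ²·(k+1)/(k·n₁).
So n₁ = (1 + 1/k)·((z_{α/2} + z_β)/d)² = 1.333 × (2.996/0.23)².
n₁ = 1.333 × 169.68 = 226.2.
Round up: n₁ = 227, giving n₂ = 3 × 227 = 681.

n₁ = 227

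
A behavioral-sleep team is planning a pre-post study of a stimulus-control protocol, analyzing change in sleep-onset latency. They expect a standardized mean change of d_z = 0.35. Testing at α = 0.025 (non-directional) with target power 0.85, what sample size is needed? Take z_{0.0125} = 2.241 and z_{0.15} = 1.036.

For a paired (one-sample on differences) test: n = ((z_{α/2} + z_β) / d)².
z_{α/2} + z_β = 2.241 + 1.036 = 3.277.
n = (3.277 / 0.35)² = 9.363² = 87.66.
Round up.

n = 88 pairs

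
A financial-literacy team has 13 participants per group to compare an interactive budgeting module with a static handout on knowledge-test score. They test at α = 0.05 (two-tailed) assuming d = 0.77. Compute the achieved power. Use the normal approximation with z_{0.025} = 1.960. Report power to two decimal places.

For two equal groups, power = Φ(d·√(n/2) − z_{α/2}).
d·√(n/2) = 0.77 × √(13/2) = 0.77 × 2.550 = 1.963.
z_β = 1.963 − 1.960 = 0.003.
Power = Φ(0.003) = 0.501.

power ≈ 0.50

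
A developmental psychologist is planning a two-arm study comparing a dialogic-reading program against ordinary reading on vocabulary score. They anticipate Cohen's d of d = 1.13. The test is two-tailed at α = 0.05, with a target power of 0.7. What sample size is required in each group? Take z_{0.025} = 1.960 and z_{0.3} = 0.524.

For two independent groups with equal n: n = 2·((z_{α/2} + z_β) / d)².
z_{α/2} + z_β = 1.960 + 0.524 = 2.484.
n = 2 × (2.484 / 1.13)² = 2 × 2.198² = 2 × 4.83 = 9.7.
Round up to the next whole participant.

n = 10 per group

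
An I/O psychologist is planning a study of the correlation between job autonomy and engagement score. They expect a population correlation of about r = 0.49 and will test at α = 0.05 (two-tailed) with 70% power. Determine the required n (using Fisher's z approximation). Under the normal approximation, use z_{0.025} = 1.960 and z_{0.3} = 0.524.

Fisher's z: C = ½·ln((1+r)/(1−r)) = ½·ln(2.9216) = 0.5361.
n = ((z_{α/2} + z_β)/C)² + 3.
(1.960 + 0.524) / 0.5361 = 2.484 / 0.5361 = 4.633.
n = 4.633² + 3 = 21.47 + 3 = 24.5.
Round up.

n = 25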